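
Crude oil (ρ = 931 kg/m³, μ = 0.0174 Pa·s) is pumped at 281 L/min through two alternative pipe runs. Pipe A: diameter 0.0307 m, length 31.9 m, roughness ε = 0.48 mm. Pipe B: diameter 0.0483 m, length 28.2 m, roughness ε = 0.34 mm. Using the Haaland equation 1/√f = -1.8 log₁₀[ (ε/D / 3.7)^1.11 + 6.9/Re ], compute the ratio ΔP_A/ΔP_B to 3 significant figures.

ΔP_A/ΔP_B ≈ 12.5

Pipe A: V = Q/A = 0.004683/0.0007402 = 6.327 m/s; Re = 1.039e+04; ε/D = 0.0156; Haaland → f = 0.04838; ΔP_A = f(L/D)(ρV²/2) = 9.367e+05 Pa.
Pipe B: V = Q/A = 0.004683/0.001832 = 2.556 m/s; Re = 6606; ε/D = 0.00704; Haaland → f = 0.04237; ΔP_B = f(L/D)(ρV²/2) = 7.523e+04 Pa.
ΔP_A/ΔP_B = 9.367e+05/7.523e+04 = 12.5.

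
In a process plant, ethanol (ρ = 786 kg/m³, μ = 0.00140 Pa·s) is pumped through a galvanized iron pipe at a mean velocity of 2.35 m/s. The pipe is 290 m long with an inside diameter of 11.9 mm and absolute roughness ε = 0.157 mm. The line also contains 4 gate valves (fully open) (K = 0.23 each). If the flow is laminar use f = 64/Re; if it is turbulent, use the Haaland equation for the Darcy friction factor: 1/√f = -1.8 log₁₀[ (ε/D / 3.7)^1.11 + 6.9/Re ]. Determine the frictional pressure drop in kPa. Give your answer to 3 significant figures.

ΔP ≈ 2370 kPa

Reynolds number Re = ρVD/μ = 786 · 2.35 · 0.0119 / 0.0014 = 1.57e+04.
Re > 4000 → turbulent. Relative roughness ε/D = 0.000157/0.0119 = 0.0132. Haaland: 1/√f = -1.8 log₁₀[(0.0132/3.7)^1.11 + 6.9/1.57e+04] = -1.8 log₁₀[0.00192 + 0.000439] = 4.73, so f = 0.04471.
Total minor-loss coefficient ΣK = 4·0.23 = 0.92.
ΔP = [f·L/D + ΣK]·(ρV²/2) = [0.04471·290/0.0119 + 0.92]·(786·2.35²/2) = [1089 + 0.92]·2170 = 2.367e+06 Pa.
ΔP = 2.367e+06 Pa = 2370 kPa.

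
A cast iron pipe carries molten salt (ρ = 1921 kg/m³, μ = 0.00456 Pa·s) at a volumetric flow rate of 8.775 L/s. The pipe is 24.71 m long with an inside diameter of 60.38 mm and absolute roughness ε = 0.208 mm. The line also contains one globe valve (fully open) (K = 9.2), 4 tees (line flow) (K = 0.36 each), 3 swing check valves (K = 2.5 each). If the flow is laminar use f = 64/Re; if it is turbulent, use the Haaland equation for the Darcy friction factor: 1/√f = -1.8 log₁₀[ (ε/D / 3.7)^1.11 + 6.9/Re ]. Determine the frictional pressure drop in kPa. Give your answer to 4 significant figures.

Q = 8.775 L/s = 8.775/1000 = 0.008775 m³/s.
Cross-sectional area A = πD²/4 = π(0.06038)²/4 = 0.002863 m²; mean velocity V = Q/A = 0.008775/0.002863 = 3.065 m/s.
Reynolds number Re = ρVD/μ = 1921 · 3.065 · 0.06038 / 0.00456 = 7.795e+04.
Re > 4000 → turbulent. Relative roughness ε/D = 0.000208/0.06038 = 0.00344. Haaland: 1/√f = -1.8 log₁₀[(0.00344/3.7)^1.11 + 6.9/7.795e+04] = -1.8 log₁₀[0.000432 + 8.85e-05] = 5.91, so f = 0.02863.
Total minor-loss coefficient ΣK = 1·9.2 + 4·0.36 + 3·2.5 = 18.1.
ΔP = [f·L/D + ΣK]·(ρV²/2) = [0.02863·24.71/0.06038 + 18.1]·(1921·3.065²/2) = [11.72 + 18.1]·9021 = 2.693e+05 Pa.
ΔP = 2.693e+05 Pa = 269.3 kPa.

ΔP ≈ 269.3 kPa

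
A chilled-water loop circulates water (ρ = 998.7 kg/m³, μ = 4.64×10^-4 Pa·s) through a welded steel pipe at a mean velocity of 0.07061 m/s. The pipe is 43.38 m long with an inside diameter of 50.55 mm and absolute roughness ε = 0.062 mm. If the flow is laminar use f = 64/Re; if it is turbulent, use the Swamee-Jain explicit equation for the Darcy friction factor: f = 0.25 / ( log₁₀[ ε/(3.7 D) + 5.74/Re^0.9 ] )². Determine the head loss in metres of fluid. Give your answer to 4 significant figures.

Reynolds number Re = ρVD/μ = 998.7 · 0.07061 · 0.05055 / 0.000464 = 7683.
Re > 4000 → turbulent. Relative roughness ε/D = 6.2e-05/0.05055 = 0.00123. Swamee-Jain: f = 0.25/(log₁₀[0.00123/3.7 + 5.74/7683^0.9])² = 0.25/(log₁₀[0.000331 + 0.00183])² = 0.25/(-2.666)² = 0.03518.
Darcy-Weisbach: ΔP = f(L/D)(ρV²/2) = 0.03518·(43.38/0.05055)·(998.7·0.07061²/2) = 0.03518·858.2·2.49 = 75.17 Pa.
Head loss h_f = ΔP/(ρg) = 75.17/(998.7·9.81) = 0.007672 m.

h_f ≈ 0.007672 m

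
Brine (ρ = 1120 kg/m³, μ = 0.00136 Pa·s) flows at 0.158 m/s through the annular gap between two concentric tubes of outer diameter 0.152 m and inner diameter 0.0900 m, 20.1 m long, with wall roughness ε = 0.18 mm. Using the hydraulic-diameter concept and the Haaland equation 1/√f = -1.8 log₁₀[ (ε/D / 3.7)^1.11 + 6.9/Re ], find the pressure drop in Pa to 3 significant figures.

ΔP ≈ 164 Pa

Hydraulic diameter D_h = 4A/P = D_o - D_i = 0.152 - 0.09 = 0.062 m.
Re = ρVD_h/μ = 1120·0.158·0.062/0.00136 = 8067.
ε/D_h = 0.00018/0.062 = 0.0029; Haaland gives 1/√f = -1.8 log₁₀[0.000357+0.000855] = 5.249, so f = 0.03629.
ΔP = f(L/D_h)(ρV²/2) = 0.03629·20.1/0.062·13.98 = 164.5 Pa.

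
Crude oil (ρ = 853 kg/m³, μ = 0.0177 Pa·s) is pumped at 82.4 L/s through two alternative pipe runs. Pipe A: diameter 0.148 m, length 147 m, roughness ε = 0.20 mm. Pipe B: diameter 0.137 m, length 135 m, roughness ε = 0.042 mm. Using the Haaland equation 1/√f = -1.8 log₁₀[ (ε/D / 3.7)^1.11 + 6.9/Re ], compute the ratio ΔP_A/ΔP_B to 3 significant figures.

Pipe A: V = Q/A = 0.0824/0.0172 = 4.79 m/s; Re = 3.416e+04; ε/D = 0.00135; Haaland → f = 0.02593; ΔP_A = f(L/D)(ρV²/2) = 2.52e+05 Pa.
Pipe B: V = Q/A = 0.0824/0.01474 = 5.59 m/s; Re = 3.691e+04; ε/D = 0.000307; Haaland → f = 0.02298; ΔP_B = f(L/D)(ρV²/2) = 3.018e+05 Pa.
ΔP_A/ΔP_B = 2.52e+05/3.018e+05 = 0.835.

ΔP_A/ΔP_B ≈ 0.835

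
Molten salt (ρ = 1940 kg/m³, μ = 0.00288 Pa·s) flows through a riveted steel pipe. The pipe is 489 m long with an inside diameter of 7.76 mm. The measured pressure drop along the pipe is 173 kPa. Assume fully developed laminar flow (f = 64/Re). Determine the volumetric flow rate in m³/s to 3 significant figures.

For laminar flow, f = 64/Re with Re = ρVD/μ, so Darcy-Weisbach reduces to ΔP = 32μLV/D². Solving for V: V = ΔP·D²/(32μL) = 1.73e+05·(0.00776)²/(32·0.00288·489) = 0.2312 m/s.
Check: Re = ρVD/μ = 1940·0.2312·0.00776/0.00288 = 1208 < 2300, so the laminar assumption holds.
Q = V·A = 0.2312·(π/4·0.00776²) = 1.093e-05 m³/s = 1.09×10^-5 m³/s.

Q ≈ 1.09×10^-5 m³/s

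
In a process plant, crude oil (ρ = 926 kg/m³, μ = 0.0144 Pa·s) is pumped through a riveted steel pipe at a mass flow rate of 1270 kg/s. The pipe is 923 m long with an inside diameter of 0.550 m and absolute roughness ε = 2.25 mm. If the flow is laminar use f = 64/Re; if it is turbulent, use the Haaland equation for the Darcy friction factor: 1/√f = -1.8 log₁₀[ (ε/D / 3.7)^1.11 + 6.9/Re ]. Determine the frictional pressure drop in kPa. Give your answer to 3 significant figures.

ΔP ≈ 755 kPa

A = πD²/4 = π(0.55)²/4 = 0.2376 m²; mean velocity V = ṁ/(ρA) = 1270/(926 · 0.2376) = 5.773 m/s.
Reynolds number Re = ρVD/μ = 926 · 5.773 · 0.55 / 0.0144 = 2.042e+05.
Re > 4000 → turbulent. Relative roughness ε/D = 0.00225/0.55 = 0.00409. Haaland: 1/√f = -1.8 log₁₀[(0.00409/3.7)^1.11 + 6.9/2.042e+05] = -1.8 log₁₀[0.000523 + 3.38e-05] = 5.858, so f = 0.02914.
Darcy-Weisbach: ΔP = f(L/D)(ρV²/2) = 0.02914·(923/0.55)·(926·5.773²/2) = 0.02914·1678·1.543e+04 = 7.546e+05 Pa.
ΔP = 7.546e+05 Pa = 755 kPa.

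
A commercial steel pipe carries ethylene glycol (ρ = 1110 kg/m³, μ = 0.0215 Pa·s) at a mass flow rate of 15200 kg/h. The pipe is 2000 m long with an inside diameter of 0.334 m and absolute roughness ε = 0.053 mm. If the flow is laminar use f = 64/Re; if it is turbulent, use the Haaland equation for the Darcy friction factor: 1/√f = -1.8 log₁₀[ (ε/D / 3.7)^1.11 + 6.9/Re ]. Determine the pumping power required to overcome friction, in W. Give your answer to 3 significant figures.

ṁ = 15200 kg/h = 15200/3600 = 4.222 kg/s.
A = πD²/4 = π(0.334)²/4 = 0.08762 m²; mean velocity V = ṁ/(ρA) = 4.222/(1110 · 0.08762) = 0.04341 m/s.
Reynolds number Re = ρVD/μ = 1110 · 0.04341 · 0.334 / 0.0215 = 748.6.
Re < 2300 → laminar flow, so f = 64/Re = 64/748.6 = 0.08549 (the turbulent correlation is not needed).
Darcy-Weisbach: ΔP = f(L/D)(ρV²/2) = 0.08549·(2000/0.334)·(1110·0.04341²/2) = 0.08549·5988·1.046 = 535.5 Pa.
Q = ṁ/ρ = 4.222/1110 = 0.003804 m³/s.
Pumping power P = QΔP = 0.003804·535.5 = 2.037 W = 2.04 W.

P ≈ 2.04 W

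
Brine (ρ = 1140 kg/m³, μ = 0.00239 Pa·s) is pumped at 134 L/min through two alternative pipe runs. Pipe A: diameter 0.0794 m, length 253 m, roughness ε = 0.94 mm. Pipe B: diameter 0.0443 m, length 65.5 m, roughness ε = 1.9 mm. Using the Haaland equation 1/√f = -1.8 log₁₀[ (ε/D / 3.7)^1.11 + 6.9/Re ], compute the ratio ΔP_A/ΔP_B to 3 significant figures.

ΔP_A/ΔP_B ≈ 0.133

Pipe A: V = Q/A = 0.002233/0.004951 = 0.451 m/s; Re = 1.708e+04; ε/D = 0.0118; Haaland → f = 0.04307; ΔP_A = f(L/D)(ρV²/2) = 1.592e+04 Pa.
Pipe B: V = Q/A = 0.002233/0.001541 = 1.449 m/s; Re = 3.062e+04; ε/D = 0.0429; Haaland → f = 0.0677; ΔP_B = f(L/D)(ρV²/2) = 1.198e+05 Pa.
ΔP_A/ΔP_B = 1.592e+04/1.198e+05 = 0.133.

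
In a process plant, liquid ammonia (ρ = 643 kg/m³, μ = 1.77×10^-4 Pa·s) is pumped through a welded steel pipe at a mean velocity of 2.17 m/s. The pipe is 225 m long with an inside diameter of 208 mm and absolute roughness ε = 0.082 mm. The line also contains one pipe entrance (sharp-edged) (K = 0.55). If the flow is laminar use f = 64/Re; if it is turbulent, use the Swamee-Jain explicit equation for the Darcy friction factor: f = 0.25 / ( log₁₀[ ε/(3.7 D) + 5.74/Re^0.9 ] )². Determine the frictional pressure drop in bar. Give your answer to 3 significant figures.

ΔP ≈ 0.275 bar

Reynolds number Re = ρVD/μ = 643 · 2.17 · 0.208 / 0.000177 = 1.64e+06.
Re > 4000 → turbulent. Relative roughness ε/D = 8.2e-05/0.208 = 0.000394. Swamee-Jain: f = 0.25/(log₁₀[0.000394/3.7 + 5.74/1.64e+06^0.9])² = 0.25/(log₁₀[0.000107 + 1.46e-05])² = 0.25/(-3.917)² = 0.0163.
Total minor-loss coefficient ΣK = 1·0.55 = 0.55.
ΔP = [f·L/D + ΣK]·(ρV²/2) = [0.0163·225/0.208 + 0.55]·(643·2.17²/2) = [17.63 + 0.55]·1514 = 2.752e+04 Pa.
ΔP = 2.752e+04 Pa = 0.275 bar.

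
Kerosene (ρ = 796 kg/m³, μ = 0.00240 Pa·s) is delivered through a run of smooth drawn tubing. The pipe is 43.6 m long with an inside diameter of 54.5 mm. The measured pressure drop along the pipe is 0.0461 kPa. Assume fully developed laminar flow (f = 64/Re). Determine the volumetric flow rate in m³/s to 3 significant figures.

Q ≈ 9.54×10^-5 m³/s

For laminar flow, f = 64/Re with Re = ρVD/μ, so Darcy-Weisbach reduces to ΔP = 32μLV/D². Solving for V: V = ΔP·D²/(32μL) = 46.1·(0.0545)²/(32·0.0024·43.6) = 0.04089 m/s.
Check: Re = ρVD/μ = 796·0.04089·0.0545/0.0024 = 739.2 < 2300, so the laminar assumption holds.
Q = V·A = 0.04089·(π/4·0.0545²) = 9.54e-05 m³/s = 9.54×10^-5 m³/s.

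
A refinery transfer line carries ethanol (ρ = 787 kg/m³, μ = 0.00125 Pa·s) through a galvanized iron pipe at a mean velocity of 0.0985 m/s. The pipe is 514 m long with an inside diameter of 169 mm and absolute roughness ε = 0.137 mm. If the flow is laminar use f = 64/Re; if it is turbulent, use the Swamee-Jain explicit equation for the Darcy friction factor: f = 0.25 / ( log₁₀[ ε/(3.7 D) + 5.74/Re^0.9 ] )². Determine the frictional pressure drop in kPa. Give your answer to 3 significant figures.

Reynolds number Re = ρVD/μ = 787 · 0.0985 · 0.169 / 0.00125 = 1.048e+04.
Re > 4000 → turbulent. Relative roughness ε/D = 0.000137/0.169 = 0.000811. Swamee-Jain: f = 0.25/(log₁₀[0.000811/3.7 + 5.74/1.048e+04^0.9])² = 0.25/(log₁₀[0.000219 + 0.00138])² = 0.25/(-2.796)² = 0.03199.
Darcy-Weisbach: ΔP = f(L/D)(ρV²/2) = 0.03199·(514/0.169)·(787·0.0985²/2) = 0.03199·3041·3.818 = 371.5 Pa.
ΔP = 371.5 Pa = 0.371 kPa.

ΔP ≈ 0.371 kPa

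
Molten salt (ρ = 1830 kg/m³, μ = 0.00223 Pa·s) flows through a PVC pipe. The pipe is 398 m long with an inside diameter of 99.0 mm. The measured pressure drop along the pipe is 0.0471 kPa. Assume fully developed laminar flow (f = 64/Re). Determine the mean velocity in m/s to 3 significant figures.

For laminar flow, f = 64/Re with Re = ρVD/μ, so Darcy-Weisbach reduces to ΔP = 32μLV/D². Solving for V: V = ΔP·D²/(32μL) = 47.1·(0.099)²/(32·0.00223·398) = 0.01625 m/s.
Check: Re = ρVD/μ = 1830·0.01625·0.099/0.00223 = 1320 < 2300, so the laminar assumption holds.

V ≈ 0.0163 m/s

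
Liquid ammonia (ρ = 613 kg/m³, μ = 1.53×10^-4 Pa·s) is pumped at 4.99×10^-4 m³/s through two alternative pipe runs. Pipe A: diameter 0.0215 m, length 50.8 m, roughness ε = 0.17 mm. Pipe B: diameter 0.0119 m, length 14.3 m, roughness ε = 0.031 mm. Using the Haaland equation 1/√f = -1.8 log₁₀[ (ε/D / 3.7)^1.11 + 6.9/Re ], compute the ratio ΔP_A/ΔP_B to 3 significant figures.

ΔP_A/ΔP_B ≈ 0.255

Pipe A: V = Q/A = 0.000499/0.0003631 = 1.374 m/s; Re = 1.184e+05; ε/D = 0.00791; Haaland → f = 0.03568; ΔP_A = f(L/D)(ρV²/2) = 4.881e+04 Pa.
Pipe B: V = Q/A = 0.000499/0.0001112 = 4.487 m/s; Re = 2.139e+05; ε/D = 0.00261; Haaland → f = 0.02583; ΔP_B = f(L/D)(ρV²/2) = 1.915e+05 Pa.
ΔP_A/ΔP_B = 4.881e+04/1.915e+05 = 0.255.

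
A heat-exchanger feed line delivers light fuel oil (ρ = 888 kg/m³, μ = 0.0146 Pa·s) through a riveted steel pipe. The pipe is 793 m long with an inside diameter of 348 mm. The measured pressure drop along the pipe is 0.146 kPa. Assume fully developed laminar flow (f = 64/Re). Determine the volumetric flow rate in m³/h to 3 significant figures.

For laminar flow, f = 64/Re with Re = ρVD/μ, so Darcy-Weisbach reduces to ΔP = 32μLV/D². Solving for V: V = ΔP·D²/(32μL) = 146·(0.348)²/(32·0.0146·793) = 0.04772 m/s.
Check: Re = ρVD/μ = 888·0.04772·0.348/0.0146 = 1010 < 2300, so the laminar assumption holds.
Q = V·A = 0.04772·(π/4·0.348²) = 0.004539 m³/s = 16.3 m³/h.

Q ≈ 16.3 m³/h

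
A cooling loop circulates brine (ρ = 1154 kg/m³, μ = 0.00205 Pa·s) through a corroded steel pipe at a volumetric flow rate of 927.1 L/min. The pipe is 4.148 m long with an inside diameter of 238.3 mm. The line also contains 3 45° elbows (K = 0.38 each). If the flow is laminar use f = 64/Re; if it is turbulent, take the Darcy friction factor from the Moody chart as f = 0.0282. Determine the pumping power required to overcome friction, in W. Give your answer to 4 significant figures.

P ≈ 1.745 W

Q = 927.1 L/min = 927.1/60000 = 0.01545 m³/s.
Cross-sectional area A = πD²/4 = π(0.2383)²/4 = 0.0446 m²; mean velocity V = Q/A = 0.01545/0.0446 = 0.3464 m/s.
Reynolds number Re = ρVD/μ = 1154 · 0.3464 · 0.2383 / 0.00205 = 4.647e+04.
Re > 4000 → turbulent; use the Moody-chart value f = 0.0282.
Total minor-loss coefficient ΣK = 3·0.38 = 1.14.
ΔP = [f·L/D + ΣK]·(ρV²/2) = [0.0282·4.148/0.2383 + 1.14]·(1154·0.3464²/2) = [0.4909 + 1.14]·69.25 = 112.9 Pa.
Pumping power P = QΔP = 0.01545·112.9 = 1.7452 W = 1.745 W.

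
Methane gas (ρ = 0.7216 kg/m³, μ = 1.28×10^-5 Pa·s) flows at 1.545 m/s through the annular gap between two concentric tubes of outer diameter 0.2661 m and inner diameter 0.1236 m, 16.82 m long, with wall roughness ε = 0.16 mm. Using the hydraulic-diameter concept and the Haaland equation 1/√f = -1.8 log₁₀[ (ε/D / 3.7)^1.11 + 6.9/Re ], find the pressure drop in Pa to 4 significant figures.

ΔP ≈ 3.128 Pa

Hydraulic diameter D_h = 4A/P = D_o - D_i = 0.2661 - 0.1236 = 0.1425 m.
Re = ρVD_h/μ = 0.7216·1.545·0.1425/1.28e-05 = 1.241e+04.
ε/D_h = 0.00016/0.1425 = 0.00112; Haaland gives 1/√f = -1.8 log₁₀[0.000124+0.000556] = 5.701, so f = 0.03077.
ΔP = f(L/D_h)(ρV²/2) = 0.03077·16.82/0.1425·0.8612 = 3.128 Pa.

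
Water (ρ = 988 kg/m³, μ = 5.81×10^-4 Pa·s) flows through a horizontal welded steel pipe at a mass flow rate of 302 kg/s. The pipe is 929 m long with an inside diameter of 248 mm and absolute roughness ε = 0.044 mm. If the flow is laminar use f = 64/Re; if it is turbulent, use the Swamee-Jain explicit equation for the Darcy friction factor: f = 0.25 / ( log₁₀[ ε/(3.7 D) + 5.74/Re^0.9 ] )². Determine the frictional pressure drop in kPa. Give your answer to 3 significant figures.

A = πD²/4 = π(0.248)²/4 = 0.04831 m²; mean velocity V = ṁ/(ρA) = 302/(988 · 0.04831) = 6.328 m/s.
Reynolds number Re = ρVD/μ = 988 · 6.328 · 0.248 / 0.000581 = 2.669e+06.
Re > 4000 → turbulent. Relative roughness ε/D = 4.4e-05/0.248 = 0.000177. Swamee-Jain: f = 0.25/(log₁₀[0.000177/3.7 + 5.74/2.669e+06^0.9])² = 0.25/(log₁₀[4.8e-05 + 9.45e-06])² = 0.25/(-4.241)² = 0.0139.
Darcy-Weisbach: ΔP = f(L/D)(ρV²/2) = 0.0139·(929/0.248)·(988·6.328²/2) = 0.0139·3746·1.978e+04 = 1.03e+06 Pa.
ΔP = 1.03e+06 Pa = 1030 kPa.

ΔP ≈ 1030 kPa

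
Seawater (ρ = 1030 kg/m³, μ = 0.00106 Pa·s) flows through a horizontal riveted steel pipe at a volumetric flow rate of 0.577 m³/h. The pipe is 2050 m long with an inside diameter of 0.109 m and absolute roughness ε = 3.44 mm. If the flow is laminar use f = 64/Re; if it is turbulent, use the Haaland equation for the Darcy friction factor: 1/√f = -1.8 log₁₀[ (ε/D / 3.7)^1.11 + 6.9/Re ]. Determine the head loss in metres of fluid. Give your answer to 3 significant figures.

Q = 0.577 m³/h = 0.577/3600 = 0.0001603 m³/s.
Cross-sectional area A = πD²/4 = π(0.109)²/4 = 0.009331 m²; mean velocity V = Q/A = 0.0001603/0.009331 = 0.01718 m/s.
Reynolds number Re = ρVD/μ = 1030 · 0.01718 · 0.109 / 0.00106 = 1819.
Re < 2300 → laminar flow, so f = 64/Re = 64/1819 = 0.03518 (the turbulent correlation is not needed).
Darcy-Weisbach: ΔP = f(L/D)(ρV²/2) = 0.03518·(2050/0.109)·(1030·0.01718²/2) = 0.03518·1.881e+04·0.1519 = 100.5 Pa.
Head loss h_f = ΔP/(ρg) = 100.5/(1030·9.81) = 0.00995 m.

h_f ≈ 0.00995 m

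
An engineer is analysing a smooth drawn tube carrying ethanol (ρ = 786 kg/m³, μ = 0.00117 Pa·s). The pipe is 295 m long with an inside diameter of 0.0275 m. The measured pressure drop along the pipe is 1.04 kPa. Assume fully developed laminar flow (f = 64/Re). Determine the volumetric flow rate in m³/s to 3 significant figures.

For laminar flow, f = 64/Re with Re = ρVD/μ, so Darcy-Weisbach reduces to ΔP = 32μLV/D². Solving for V: V = ΔP·D²/(32μL) = 1040·(0.0275)²/(32·0.00117·295) = 0.07121 m/s.
Check: Re = ρVD/μ = 786·0.07121·0.0275/0.00117 = 1316 < 2300, so the laminar assumption holds.
Q = V·A = 0.07121·(π/4·0.0275²) = 4.23e-05 m³/s = 4.23×10^-5 m³/s.

Q ≈ 4.23×10^-5 m³/s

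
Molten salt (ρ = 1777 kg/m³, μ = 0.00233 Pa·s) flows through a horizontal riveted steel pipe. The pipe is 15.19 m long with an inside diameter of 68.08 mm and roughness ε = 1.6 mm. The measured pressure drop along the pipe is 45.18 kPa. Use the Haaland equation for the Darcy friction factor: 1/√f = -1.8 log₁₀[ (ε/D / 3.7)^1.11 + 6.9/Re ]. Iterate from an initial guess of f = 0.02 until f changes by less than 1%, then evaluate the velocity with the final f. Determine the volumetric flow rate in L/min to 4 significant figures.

Q ≈ 456.3 L/min

Rearranging Darcy-Weisbach: V = √(2·ΔP·D/(f·L·ρ)). With ε/D = 0.0016/0.06808 = 0.0235, iterate starting from f = 0.02:
  f = 0.02 → V = √(2·4.518e+04·0.06808/(0.02·15.19·1777)) = 3.376 m/s; Re = ρVD/μ = 1.753e+05; f → 0.05209
  f = 0.05209 → V = 2.092 m/s; Re = 1.086e+05; f → 0.05221
Converged (Δf/f < 1%). With the final f = 0.05221: V = √(2·4.518e+04·0.06808/(0.05221·15.19·1777)) = 2.089 m/s.
Q = V·A = 2.089·(π/4·0.06808²) = 0.007605 m³/s = 456.3 L/min.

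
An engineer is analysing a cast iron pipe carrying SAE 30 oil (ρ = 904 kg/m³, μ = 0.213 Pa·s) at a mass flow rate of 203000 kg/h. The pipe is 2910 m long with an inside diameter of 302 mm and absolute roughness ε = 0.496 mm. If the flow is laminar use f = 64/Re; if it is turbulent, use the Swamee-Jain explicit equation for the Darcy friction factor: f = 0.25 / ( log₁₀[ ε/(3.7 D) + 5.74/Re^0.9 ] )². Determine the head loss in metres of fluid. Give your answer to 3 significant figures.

h_f ≈ 21.4 m

ṁ = 203000 kg/h = 203000/3600 = 56.39 kg/s.
A = πD²/4 = π(0.302)²/4 = 0.07163 m²; mean velocity V = ṁ/(ρA) = 56.39/(904 · 0.07163) = 0.8708 m/s.
Reynolds number Re = ρVD/μ = 904 · 0.8708 · 0.302 / 0.213 = 1116.
Re < 2300 → laminar flow, so f = 64/Re = 64/1116 = 0.05734 (the turbulent correlation is not needed).
Darcy-Weisbach: ΔP = f(L/D)(ρV²/2) = 0.05734·(2910/0.302)·(904·0.8708²/2) = 0.05734·9636·342.8 = 1.894e+05 Pa.
Head loss h_f = ΔP/(ρg) = 1.894e+05/(904·9.81) = 21.4 m.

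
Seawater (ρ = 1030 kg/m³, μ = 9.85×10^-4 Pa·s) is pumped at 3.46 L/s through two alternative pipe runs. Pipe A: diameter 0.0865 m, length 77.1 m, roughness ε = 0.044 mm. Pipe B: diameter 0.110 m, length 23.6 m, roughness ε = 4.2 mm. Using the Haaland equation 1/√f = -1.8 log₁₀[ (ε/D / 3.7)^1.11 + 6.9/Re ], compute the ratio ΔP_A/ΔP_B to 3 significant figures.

ΔP_A/ΔP_B ≈ 3.73

Pipe A: V = Q/A = 0.00346/0.005877 = 0.5888 m/s; Re = 5.326e+04; ε/D = 0.000509; Haaland → f = 0.02205; ΔP_A = f(L/D)(ρV²/2) = 3508 Pa.
Pipe B: V = Q/A = 0.00346/0.009503 = 0.3641 m/s; Re = 4.188e+04; ε/D = 0.0382; Haaland → f = 0.06415; ΔP_B = f(L/D)(ρV²/2) = 939.5 Pa.
ΔP_A/ΔP_B = 3508/939.5 = 3.73.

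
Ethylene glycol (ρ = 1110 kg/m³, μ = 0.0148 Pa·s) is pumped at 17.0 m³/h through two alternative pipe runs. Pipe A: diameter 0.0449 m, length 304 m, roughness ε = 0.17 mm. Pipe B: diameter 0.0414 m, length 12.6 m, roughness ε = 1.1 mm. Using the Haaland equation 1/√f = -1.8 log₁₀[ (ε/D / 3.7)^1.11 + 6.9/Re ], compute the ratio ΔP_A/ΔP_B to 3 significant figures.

Pipe A: V = Q/A = 0.004722/0.001583 = 2.982 m/s; Re = 1.004e+04; ε/D = 0.00379; Haaland → f = 0.03588; ΔP_A = f(L/D)(ρV²/2) = 1.199e+06 Pa.
Pipe B: V = Q/A = 0.004722/0.001346 = 3.508 m/s; Re = 1.089e+04; ε/D = 0.0266; Haaland → f = 0.05743; ΔP_B = f(L/D)(ρV²/2) = 1.194e+05 Pa.
ΔP_A/ΔP_B = 1.199e+06/1.194e+05 = 10.0.

ΔP_A/ΔP_B ≈ 10.0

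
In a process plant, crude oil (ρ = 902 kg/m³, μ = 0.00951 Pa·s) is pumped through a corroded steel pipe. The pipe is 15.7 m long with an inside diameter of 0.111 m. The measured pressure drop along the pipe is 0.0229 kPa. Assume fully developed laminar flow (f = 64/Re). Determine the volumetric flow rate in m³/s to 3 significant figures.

Q ≈ 5.71×10^-4 m³/s

For laminar flow, f = 64/Re with Re = ρVD/μ, so Darcy-Weisbach reduces to ΔP = 32μLV/D². Solving for V: V = ΔP·D²/(32μL) = 22.9·(0.111)²/(32·0.00951·15.7) = 0.05905 m/s.
Check: Re = ρVD/μ = 902·0.05905·0.111/0.00951 = 621.7 < 2300, so the laminar assumption holds.
Q = V·A = 0.05905·(π/4·0.111²) = 0.0005715 m³/s = 5.71×10^-4 m³/s.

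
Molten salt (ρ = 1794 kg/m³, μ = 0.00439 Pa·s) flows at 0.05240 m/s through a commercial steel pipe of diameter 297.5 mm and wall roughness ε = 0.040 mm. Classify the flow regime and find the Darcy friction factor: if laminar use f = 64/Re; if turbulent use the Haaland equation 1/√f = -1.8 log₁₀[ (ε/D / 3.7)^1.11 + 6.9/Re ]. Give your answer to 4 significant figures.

Re = ρVD/μ = 1794·0.0524·0.2975/0.00439 = 6371.
Re > 4000 → turbulent. ε/D = 4e-05/0.2975 = 0.000134; Haaland: 1/√f = -1.8 log₁₀[1.18e-05 + 0.00108] = 5.329, so f = 0.03521.

f ≈ 0.03521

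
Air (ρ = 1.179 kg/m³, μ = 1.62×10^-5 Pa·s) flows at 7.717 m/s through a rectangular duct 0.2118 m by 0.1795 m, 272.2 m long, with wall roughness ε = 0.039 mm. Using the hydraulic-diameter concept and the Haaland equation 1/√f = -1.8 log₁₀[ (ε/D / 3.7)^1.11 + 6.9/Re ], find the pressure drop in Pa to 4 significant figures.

ΔP ≈ 908.2 Pa

Hydraulic diameter D_h = 4A/P = 4·(0.2118·0.1795)/(2·(0.2118+0.1795)) = 0.1521/0.7826 = 0.1943 m.
Re = ρVD_h/μ = 1.179·7.717·0.1943/1.62e-05 = 1.091e+05.
ε/D_h = 3.9e-05/0.1943 = 0.000201; Haaland gives 1/√f = -1.8 log₁₀[1.84e-05+6.32e-05] = 7.359, so f = 0.01847.
ΔP = f(L/D_h)(ρV²/2) = 0.01847·272.2/0.1943·35.11 = 908.2 Pa.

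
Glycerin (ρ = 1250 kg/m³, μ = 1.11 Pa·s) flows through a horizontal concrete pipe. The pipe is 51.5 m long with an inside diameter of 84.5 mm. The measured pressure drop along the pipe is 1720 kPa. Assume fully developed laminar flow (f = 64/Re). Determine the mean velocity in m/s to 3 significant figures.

V ≈ 6.71 m/s

For laminar flow, f = 64/Re with Re = ρVD/μ, so Darcy-Weisbach reduces to ΔP = 32μLV/D². Solving for V: V = ΔP·D²/(32μL) = 1.72e+06·(0.0845)²/(32·1.11·51.5) = 6.714 m/s.
Check: Re = ρVD/μ = 1250·6.714·0.0845/1.11 = 638.9 < 2300, so the laminar assumption holds.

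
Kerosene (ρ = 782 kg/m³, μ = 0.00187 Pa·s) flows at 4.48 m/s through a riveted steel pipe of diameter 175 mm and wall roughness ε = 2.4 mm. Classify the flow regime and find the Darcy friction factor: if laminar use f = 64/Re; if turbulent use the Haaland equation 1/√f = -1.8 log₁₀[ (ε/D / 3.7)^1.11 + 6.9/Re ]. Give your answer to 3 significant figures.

Re = ρVD/μ = 782·4.48·0.175/0.00187 = 3.279e+05.
Re > 4000 → turbulent. ε/D = 0.0024/0.175 = 0.0137; Haaland: 1/√f = -1.8 log₁₀[0.002 + 2.1e-05] = 4.849, so f = 0.04253.

f ≈ 0.0425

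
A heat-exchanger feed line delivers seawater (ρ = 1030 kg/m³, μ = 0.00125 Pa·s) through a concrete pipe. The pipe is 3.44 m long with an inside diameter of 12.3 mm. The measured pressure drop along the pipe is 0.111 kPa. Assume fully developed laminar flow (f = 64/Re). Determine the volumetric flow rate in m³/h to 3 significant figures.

Q ≈ 0.0522 m³/h

For laminar flow, f = 64/Re with Re = ρVD/μ, so Darcy-Weisbach reduces to ΔP = 32μLV/D². Solving for V: V = ΔP·D²/(32μL) = 111·(0.0123)²/(32·0.00125·3.44) = 0.122 m/s.
Check: Re = ρVD/μ = 1030·0.122·0.0123/0.00125 = 1237 < 2300, so the laminar assumption holds.
Q = V·A = 0.122·(π/4·0.0123²) = 1.45e-05 m³/s = 0.0522 m³/h.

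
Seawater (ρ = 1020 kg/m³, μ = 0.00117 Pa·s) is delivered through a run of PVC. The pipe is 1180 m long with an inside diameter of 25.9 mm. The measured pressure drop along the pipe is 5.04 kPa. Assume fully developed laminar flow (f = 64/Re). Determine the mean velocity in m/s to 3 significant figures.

For laminar flow, f = 64/Re with Re = ρVD/μ, so Darcy-Weisbach reduces to ΔP = 32μLV/D². Solving for V: V = ΔP·D²/(32μL) = 5040·(0.0259)²/(32·0.00117·1180) = 0.07653 m/s.
Check: Re = ρVD/μ = 1020·0.07653·0.0259/0.00117 = 1728 < 2300, so the laminar assumption holds.

V ≈ 0.0765 m/s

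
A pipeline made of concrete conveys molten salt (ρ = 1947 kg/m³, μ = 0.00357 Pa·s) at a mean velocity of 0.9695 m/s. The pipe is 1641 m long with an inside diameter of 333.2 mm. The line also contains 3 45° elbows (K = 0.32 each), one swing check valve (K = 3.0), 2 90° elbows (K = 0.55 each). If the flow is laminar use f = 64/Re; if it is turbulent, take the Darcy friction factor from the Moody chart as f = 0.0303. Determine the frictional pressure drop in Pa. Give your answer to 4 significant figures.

Reynolds number Re = ρVD/μ = 1947 · 0.9695 · 0.3332 / 0.00357 = 1.762e+05.
Re > 4000 → turbulent; use the Moody-chart value f = 0.0303.
Total minor-loss coefficient ΣK = 3·0.32 + 1·3 + 2·0.55 = 5.06.
ΔP = [f·L/D + ΣK]·(ρV²/2) = [0.0303·1641/0.3332 + 5.06]·(1947·0.9695²/2) = [149.2 + 5.06]·915 = 1.412e+05 Pa.

ΔP ≈ 141200 Pa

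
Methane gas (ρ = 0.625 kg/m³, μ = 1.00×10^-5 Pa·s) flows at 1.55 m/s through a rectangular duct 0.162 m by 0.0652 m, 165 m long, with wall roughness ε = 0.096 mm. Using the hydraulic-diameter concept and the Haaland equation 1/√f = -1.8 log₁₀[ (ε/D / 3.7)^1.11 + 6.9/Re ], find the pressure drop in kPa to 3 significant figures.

Hydraulic diameter D_h = 4A/P = 4·(0.162·0.0652)/(2·(0.162+0.0652)) = 0.04225/0.4544 = 0.09298 m.
Re = ρVD_h/μ = 0.625·1.55·0.09298/1e-05 = 9007.
ε/D_h = 9.6e-05/0.09298 = 0.00103; Haaland gives 1/√f = -1.8 log₁₀[0.000113+0.000766] = 5.5, so f = 0.03305.
ΔP = f(L/D_h)(ρV²/2) = 0.03305·165/0.09298·0.7508 = 44.04 Pa.
ΔP = 0.0440 kPa.

ΔP ≈ 0.0440 kPa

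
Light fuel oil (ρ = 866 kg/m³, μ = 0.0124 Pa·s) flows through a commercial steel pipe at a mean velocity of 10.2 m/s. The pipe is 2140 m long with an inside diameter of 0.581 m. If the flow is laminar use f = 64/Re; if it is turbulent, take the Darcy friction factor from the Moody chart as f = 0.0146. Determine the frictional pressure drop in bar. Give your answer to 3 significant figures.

ΔP ≈ 24.2 bar

Reynolds number Re = ρVD/μ = 866 · 10.2 · 0.581 / 0.0124 = 4.139e+05.
Re > 4000 → turbulent; use the Moody-chart value f = 0.0146.
Darcy-Weisbach: ΔP = f(L/D)(ρV²/2) = 0.0146·(2140/0.581)·(866·10.2²/2) = 0.0146·3683·4.505e+04 = 2.423e+06 Pa.
ΔP = 2.423e+06 Pa = 24.2 bar.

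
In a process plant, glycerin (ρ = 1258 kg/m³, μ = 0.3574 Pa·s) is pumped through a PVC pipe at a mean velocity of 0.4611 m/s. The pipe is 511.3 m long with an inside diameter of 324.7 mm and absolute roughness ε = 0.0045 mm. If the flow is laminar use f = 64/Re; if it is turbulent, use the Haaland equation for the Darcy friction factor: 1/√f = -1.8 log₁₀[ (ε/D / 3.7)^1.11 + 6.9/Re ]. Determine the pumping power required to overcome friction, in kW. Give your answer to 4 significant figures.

P ≈ 0.9765 kW

Reynolds number Re = ρVD/μ = 1258 · 0.4611 · 0.3247 / 0.357 = 527.
Re < 2300 → laminar flow, so f = 64/Re = 64/527 = 0.1214 (the turbulent correlation is not needed).
Darcy-Weisbach: ΔP = f(L/D)(ρV²/2) = 0.1214·(511.3/0.3247)·(1258·0.4611²/2) = 0.1214·1575·133.7 = 2.557e+04 Pa.
Q = V·A = 0.4611·0.0828 = 0.03818 m³/s.
Pumping power P = QΔP = 0.03818·2.557e+04 = 976.47 W = 0.9765 kW.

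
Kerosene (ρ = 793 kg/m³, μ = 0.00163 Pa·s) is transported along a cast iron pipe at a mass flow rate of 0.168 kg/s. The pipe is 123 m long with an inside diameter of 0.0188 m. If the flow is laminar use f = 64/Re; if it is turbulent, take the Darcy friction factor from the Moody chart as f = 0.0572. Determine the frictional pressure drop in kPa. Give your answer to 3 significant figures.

A = πD²/4 = π(0.0188)²/4 = 0.0002776 m²; mean velocity V = ṁ/(ρA) = 0.168/(793 · 0.0002776) = 0.7632 m/s.
Reynolds number Re = ρVD/μ = 793 · 0.7632 · 0.0188 / 0.00163 = 6980.
Re > 4000 → turbulent; use the Moody-chart value f = 0.0572.
Darcy-Weisbach: ΔP = f(L/D)(ρV²/2) = 0.0572·(123/0.0188)·(793·0.7632²/2) = 0.0572·6543·230.9 = 8.643e+04 Pa.
ΔP = 8.643e+04 Pa = 86.4 kPa.

ΔP ≈ 86.4 kPa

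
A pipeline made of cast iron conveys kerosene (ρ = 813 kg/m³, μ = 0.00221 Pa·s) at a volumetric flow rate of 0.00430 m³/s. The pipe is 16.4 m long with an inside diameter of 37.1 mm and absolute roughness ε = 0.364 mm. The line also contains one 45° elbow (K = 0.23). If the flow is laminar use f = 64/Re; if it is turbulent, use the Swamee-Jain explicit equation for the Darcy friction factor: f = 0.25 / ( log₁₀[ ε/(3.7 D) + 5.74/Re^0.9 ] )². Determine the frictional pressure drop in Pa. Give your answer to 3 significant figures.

Cross-sectional area A = πD²/4 = π(0.0371)²/4 = 0.001081 m²; mean velocity V = Q/A = 0.0043/0.001081 = 3.978 m/s.
Reynolds number Re = ρVD/μ = 813 · 3.978 · 0.0371 / 0.00221 = 5.429e+04.
Re > 4000 → turbulent. Relative roughness ε/D = 0.000364/0.0371 = 0.00981. Swamee-Jain: f = 0.25/(log₁₀[0.00981/3.7 + 5.74/5.429e+04^0.9])² = 0.25/(log₁₀[0.00265 + 0.000315])² = 0.25/(-2.528)² = 0.03913.
Total minor-loss coefficient ΣK = 1·0.23 = 0.23.
ΔP = [f·L/D + ΣK]·(ρV²/2) = [0.03913·16.4/0.0371 + 0.23]·(813·3.978²/2) = [17.3 + 0.23]·6432 = 1.127e+05 Pa.

ΔP ≈ 113000 Pa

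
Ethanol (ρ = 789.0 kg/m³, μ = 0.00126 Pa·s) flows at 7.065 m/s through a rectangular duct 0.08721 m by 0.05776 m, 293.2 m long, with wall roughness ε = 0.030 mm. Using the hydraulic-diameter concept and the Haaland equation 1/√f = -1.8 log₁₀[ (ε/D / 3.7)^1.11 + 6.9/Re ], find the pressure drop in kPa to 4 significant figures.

Hydraulic diameter D_h = 4A/P = 4·(0.08721·0.05776)/(2·(0.08721+0.05776)) = 0.02015/0.2899 = 0.06949 m.
Re = ρVD_h/μ = 789·7.065·0.06949/0.00126 = 3.074e+05.
ε/D_h = 3e-05/0.06949 = 0.000432; Haaland gives 1/√f = -1.8 log₁₀[4.31e-05+2.24e-05] = 7.53, so f = 0.01763.
ΔP = f(L/D_h)(ρV²/2) = 0.01763·293.2/0.06949·1.969e+04 = 1.465e+06 Pa.
ΔP = 1465 kPa.

ΔP ≈ 1465 kPa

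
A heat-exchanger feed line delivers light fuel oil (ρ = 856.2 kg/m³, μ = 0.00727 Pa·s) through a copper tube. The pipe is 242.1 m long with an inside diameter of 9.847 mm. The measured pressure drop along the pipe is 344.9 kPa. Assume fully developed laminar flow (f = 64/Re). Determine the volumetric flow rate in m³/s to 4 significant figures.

Q ≈ 4.522×10^-5 m³/s

For laminar flow, f = 64/Re with Re = ρVD/μ, so Darcy-Weisbach reduces to ΔP = 32μLV/D². Solving for V: V = ΔP·D²/(32μL) = 3.449e+05·(0.009847)²/(32·0.00727·242.1) = 0.5938 m/s.
Check: Re = ρVD/μ = 856.2·0.5938·0.009847/0.00727 = 688.6 < 2300, so the laminar assumption holds.
Q = V·A = 0.5938·(π/4·0.009847²) = 4.522e-05 m³/s = 4.522×10^-5 m³/s.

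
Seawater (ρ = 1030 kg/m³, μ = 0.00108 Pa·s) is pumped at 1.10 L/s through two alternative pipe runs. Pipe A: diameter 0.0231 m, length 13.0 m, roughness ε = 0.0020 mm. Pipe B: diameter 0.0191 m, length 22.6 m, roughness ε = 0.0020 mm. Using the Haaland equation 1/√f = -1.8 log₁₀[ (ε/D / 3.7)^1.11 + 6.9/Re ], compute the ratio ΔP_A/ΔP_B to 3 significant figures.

Pipe A: V = Q/A = 0.0011/0.0004191 = 2.625 m/s; Re = 5.782e+04; ε/D = 8.66e-05; Haaland → f = 0.02032; ΔP_A = f(L/D)(ρV²/2) = 4.056e+04 Pa.
Pipe B: V = Q/A = 0.0011/0.0002865 = 3.839 m/s; Re = 6.993e+04; ε/D = 0.000105; Haaland → f = 0.0196; ΔP_B = f(L/D)(ρV²/2) = 1.76e+05 Pa.
ΔP_A/ΔP_B = 4.056e+04/1.76e+05 = 0.230.

ΔP_A/ΔP_B ≈ 0.230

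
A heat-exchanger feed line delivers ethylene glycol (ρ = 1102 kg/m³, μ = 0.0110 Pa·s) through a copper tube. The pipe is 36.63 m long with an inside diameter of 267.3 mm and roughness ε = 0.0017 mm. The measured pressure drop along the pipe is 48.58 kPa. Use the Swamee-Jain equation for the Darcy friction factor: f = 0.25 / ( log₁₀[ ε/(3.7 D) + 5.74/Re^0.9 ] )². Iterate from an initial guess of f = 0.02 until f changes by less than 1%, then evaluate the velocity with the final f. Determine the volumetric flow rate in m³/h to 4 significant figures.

Rearranging Darcy-Weisbach: V = √(2·ΔP·D/(f·L·ρ)). With ε/D = 1.7e-06/0.2673 = 6.36e-06, iterate starting from f = 0.02:
  f = 0.02 → V = √(2·4.858e+04·0.2673/(0.02·36.63·1102)) = 5.672 m/s; Re = ρVD/μ = 1.519e+05; f → 0.01645
  f = 0.01645 → V = 6.254 m/s; Re = 1.675e+05; f → 0.01614
  f = 0.01614 → V = 6.314 m/s; Re = 1.691e+05; f → 0.01611
Converged (Δf/f < 1%). With the final f = 0.01611: V = √(2·4.858e+04·0.2673/(0.01611·36.63·1102)) = 6.32 m/s.
Q = V·A = 6.32·(π/4·0.2673²) = 0.3547 m³/s = 1277 m³/h.

Q ≈ 1277 m³/h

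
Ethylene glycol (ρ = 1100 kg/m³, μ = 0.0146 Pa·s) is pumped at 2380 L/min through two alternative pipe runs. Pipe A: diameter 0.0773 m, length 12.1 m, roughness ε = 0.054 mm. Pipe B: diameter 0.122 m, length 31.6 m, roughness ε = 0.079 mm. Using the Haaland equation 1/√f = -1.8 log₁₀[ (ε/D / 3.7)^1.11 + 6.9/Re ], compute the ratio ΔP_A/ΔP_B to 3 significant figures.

ΔP_A/ΔP_B ≈ 3.49

Pipe A: V = Q/A = 0.03967/0.004693 = 8.452 m/s; Re = 4.923e+04; ε/D = 0.000699; Haaland → f = 0.02291; ΔP_A = f(L/D)(ρV²/2) = 1.409e+05 Pa.
Pipe B: V = Q/A = 0.03967/0.01169 = 3.393 m/s; Re = 3.119e+04; ε/D = 0.000648; Haaland → f = 0.02464; ΔP_B = f(L/D)(ρV²/2) = 4.041e+04 Pa.
ΔP_A/ΔP_B = 1.409e+05/4.041e+04 = 3.49.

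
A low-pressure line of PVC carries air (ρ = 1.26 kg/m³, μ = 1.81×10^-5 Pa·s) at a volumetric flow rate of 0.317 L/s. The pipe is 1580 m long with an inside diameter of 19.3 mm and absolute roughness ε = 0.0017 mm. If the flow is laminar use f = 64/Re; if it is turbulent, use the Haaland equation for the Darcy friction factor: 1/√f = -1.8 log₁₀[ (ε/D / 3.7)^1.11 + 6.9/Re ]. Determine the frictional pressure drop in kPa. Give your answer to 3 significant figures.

Q = 0.317 L/s = 0.317/1000 = 0.000317 m³/s.
Cross-sectional area A = πD²/4 = π(0.0193)²/4 = 0.0002926 m²; mean velocity V = Q/A = 0.000317/0.0002926 = 1.084 m/s.
Reynolds number Re = ρVD/μ = 1.26 · 1.084 · 0.0193 / 1.81e-05 = 1456.
Re < 2300 → laminar flow, so f = 64/Re = 64/1456 = 0.04396 (the turbulent correlation is not needed).
Darcy-Weisbach: ΔP = f(L/D)(ρV²/2) = 0.04396·(1580/0.0193)·(1.26·1.084²/2) = 0.04396·8.187e+04·0.7397 = 2662 Pa.
ΔP = 2662 Pa = 2.66 kPa.

ΔP ≈ 2.66 kPa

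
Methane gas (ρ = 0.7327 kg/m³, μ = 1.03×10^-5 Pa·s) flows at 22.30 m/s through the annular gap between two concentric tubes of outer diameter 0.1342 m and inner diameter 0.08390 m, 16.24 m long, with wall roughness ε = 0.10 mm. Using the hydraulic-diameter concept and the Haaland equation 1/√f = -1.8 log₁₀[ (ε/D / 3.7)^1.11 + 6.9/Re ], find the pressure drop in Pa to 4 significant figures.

ΔP ≈ 1488 Pa

Hydraulic diameter D_h = 4A/P = D_o - D_i = 0.1342 - 0.0839 = 0.0503 m.
Re = ρVD_h/μ = 0.7327·22.3·0.0503/1.03e-05 = 7.979e+04.
ε/D_h = 0.0001/0.0503 = 0.00199; Haaland gives 1/√f = -1.8 log₁₀[0.000235+8.65e-05] = 6.288, so f = 0.02529.
ΔP = f(L/D_h)(ρV²/2) = 0.02529·16.24/0.0503·182.2 = 1488 Pa.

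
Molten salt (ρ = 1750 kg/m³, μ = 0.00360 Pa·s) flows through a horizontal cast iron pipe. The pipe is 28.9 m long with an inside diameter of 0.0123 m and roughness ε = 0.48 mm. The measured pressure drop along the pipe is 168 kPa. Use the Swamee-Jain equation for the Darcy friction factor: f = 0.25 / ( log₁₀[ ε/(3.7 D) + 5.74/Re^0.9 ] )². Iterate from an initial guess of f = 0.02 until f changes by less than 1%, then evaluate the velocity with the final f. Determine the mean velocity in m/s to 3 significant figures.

Rearranging Darcy-Weisbach: V = √(2·ΔP·D/(f·L·ρ)). With ε/D = 0.00048/0.0123 = 0.039, iterate starting from f = 0.02:
  f = 0.02 → V = √(2·1.68e+05·0.0123/(0.02·28.9·1750)) = 2.021 m/s; Re = ρVD/μ = 1.209e+04; f → 0.06715
  f = 0.06715 → V = 1.103 m/s; Re = 6596; f → 0.06939
  f = 0.06939 → V = 1.085 m/s; Re = 6489; f → 0.06947
Converged (Δf/f < 1%). With the final f = 0.06947: V = √(2·1.68e+05·0.0123/(0.06947·28.9·1750)) = 1.085 m/s.

V ≈ 1.08 m/s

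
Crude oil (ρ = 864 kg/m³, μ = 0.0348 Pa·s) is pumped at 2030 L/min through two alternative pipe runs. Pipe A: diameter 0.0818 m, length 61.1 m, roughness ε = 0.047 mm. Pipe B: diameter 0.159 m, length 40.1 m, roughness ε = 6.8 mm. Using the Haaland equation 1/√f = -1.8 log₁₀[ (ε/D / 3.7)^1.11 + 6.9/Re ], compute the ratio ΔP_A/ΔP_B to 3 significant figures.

ΔP_A/ΔP_B ≈ 17.7

Pipe A: V = Q/A = 0.03383/0.005255 = 6.438 m/s; Re = 1.307e+04; ε/D = 0.000575; Haaland → f = 0.02956; ΔP_A = f(L/D)(ρV²/2) = 3.953e+05 Pa.
Pipe B: V = Q/A = 0.03383/0.01986 = 1.704 m/s; Re = 6727; ε/D = 0.0428; Haaland → f = 0.07056; ΔP_B = f(L/D)(ρV²/2) = 2.232e+04 Pa.
ΔP_A/ΔP_B = 3.953e+05/2.232e+04 = 17.7.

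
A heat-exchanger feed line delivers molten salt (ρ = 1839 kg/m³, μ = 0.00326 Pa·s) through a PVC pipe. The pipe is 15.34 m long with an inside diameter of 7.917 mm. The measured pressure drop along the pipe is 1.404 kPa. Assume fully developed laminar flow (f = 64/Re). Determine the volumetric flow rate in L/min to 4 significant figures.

Q ≈ 0.1624 L/min

For laminar flow, f = 64/Re with Re = ρVD/μ, so Darcy-Weisbach reduces to ΔP = 32μLV/D². Solving for V: V = ΔP·D²/(32μL) = 1404·(0.007917)²/(32·0.00326·15.34) = 0.05499 m/s.
Check: Re = ρVD/μ = 1839·0.05499·0.007917/0.00326 = 245.6 < 2300, so the laminar assumption holds.
Q = V·A = 0.05499·(π/4·0.007917²) = 2.707e-06 m³/s = 0.1624 L/min.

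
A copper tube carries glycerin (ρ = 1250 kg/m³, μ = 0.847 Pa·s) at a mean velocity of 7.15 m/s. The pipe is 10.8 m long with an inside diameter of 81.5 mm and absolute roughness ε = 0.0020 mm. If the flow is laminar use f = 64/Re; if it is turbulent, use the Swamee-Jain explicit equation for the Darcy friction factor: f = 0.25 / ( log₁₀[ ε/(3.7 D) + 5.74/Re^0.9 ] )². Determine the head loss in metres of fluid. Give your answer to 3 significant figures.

h_f ≈ 25.7 m

Reynolds number Re = ρVD/μ = 1250 · 7.15 · 0.0815 / 0.847 = 860.
Re < 2300 → laminar flow, so f = 64/Re = 64/860 = 0.07442 (the turbulent correlation is not needed).
Darcy-Weisbach: ΔP = f(L/D)(ρV²/2) = 0.07442·(10.8/0.0815)·(1250·7.15²/2) = 0.07442·132.5·3.195e+04 = 3.151e+05 Pa.
Head loss h_f = ΔP/(ρg) = 3.151e+05/(1250·9.81) = 25.7 m.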